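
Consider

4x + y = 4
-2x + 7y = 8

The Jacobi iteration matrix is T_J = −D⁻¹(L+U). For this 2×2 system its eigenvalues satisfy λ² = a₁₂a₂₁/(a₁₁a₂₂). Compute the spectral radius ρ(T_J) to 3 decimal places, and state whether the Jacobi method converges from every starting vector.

a₁₂a₂₁/(a₁₁a₂₂) = (1)·(-2) / ((4)·(7)) = -0.071429
ρ = √|-0.071429| = √0.071429 = 0.267
ρ < 1, so Jacobi converges

0.267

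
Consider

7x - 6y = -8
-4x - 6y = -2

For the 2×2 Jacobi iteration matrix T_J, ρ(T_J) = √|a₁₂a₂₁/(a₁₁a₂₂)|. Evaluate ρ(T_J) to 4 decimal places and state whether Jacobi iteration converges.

0.7559

a₁₂a₂₁/(a₁₁a₂₂) = (-6)·(-4) / ((7)·(-6)) = -0.571429
ρ = √|-0.571429| = √0.571429 = 0.7559
ρ < 1, so Jacobi converges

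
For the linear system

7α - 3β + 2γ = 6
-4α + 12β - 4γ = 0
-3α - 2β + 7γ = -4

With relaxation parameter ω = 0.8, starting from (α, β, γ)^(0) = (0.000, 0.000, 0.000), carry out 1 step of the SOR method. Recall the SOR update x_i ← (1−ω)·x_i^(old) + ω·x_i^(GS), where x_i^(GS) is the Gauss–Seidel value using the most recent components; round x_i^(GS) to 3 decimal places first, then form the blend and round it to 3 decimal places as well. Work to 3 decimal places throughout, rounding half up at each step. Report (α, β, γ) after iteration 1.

Iteration 1:
  α: GS value = (6 - (-3)·0.000 - (2)·0.000) / (7) = 0.857;  α ← (1−ω)·0.000 + ω·0.857 = 0.686
  β: GS value = (0 - (-4)·0.686 - (-4)·0.000) / (12) = 0.229;  β ← (1−ω)·0.000 + ω·0.229 = 0.183
  γ: GS value = (-4 - (-3)·0.686 - (-2)·0.183) / (7) = -0.225;  γ ← (1−ω)·0.000 + ω·-0.225 = -0.180

(0.686, 0.183, -0.180)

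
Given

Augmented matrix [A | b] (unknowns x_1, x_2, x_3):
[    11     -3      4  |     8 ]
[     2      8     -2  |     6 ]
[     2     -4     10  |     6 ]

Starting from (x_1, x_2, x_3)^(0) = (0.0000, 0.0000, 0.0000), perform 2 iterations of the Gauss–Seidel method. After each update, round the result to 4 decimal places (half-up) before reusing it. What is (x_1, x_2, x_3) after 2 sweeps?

(0.6343, 0.7619, 0.7779)

Iteration 1:
  x_1 = (8 - (-3)·0.0000 - (4)·0.0000) / (11) = 0.7273
  x_2 = (6 - (2)·0.7273 - (-2)·0.0000) / (8) = 0.5682
  x_3 = (6 - (2)·0.7273 - (-4)·0.5682) / (10) = 0.6818
Iteration 2:
  x_1 = (8 - (-3)·0.5682 - (4)·0.6818) / (11) = 0.6343
  x_2 = (6 - (2)·0.6343 - (-2)·0.6818) / (8) = 0.7619
  x_3 = (6 - (2)·0.6343 - (-4)·0.7619) / (10) = 0.7779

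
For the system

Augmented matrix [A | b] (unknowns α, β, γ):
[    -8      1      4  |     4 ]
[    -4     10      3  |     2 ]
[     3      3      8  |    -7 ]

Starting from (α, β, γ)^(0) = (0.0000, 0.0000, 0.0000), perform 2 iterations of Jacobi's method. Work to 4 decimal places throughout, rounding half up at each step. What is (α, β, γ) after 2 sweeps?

Iteration 1:
  α = (4 - (1)·0.0000 - (4)·0.0000) / (-8) = -0.5000
  β = (2 - (-4)·0.0000 - (3)·0.0000) / (10) = 0.2000
  γ = (-7 - (3)·0.0000 - (3)·0.0000) / (8) = -0.8750
Iteration 2:
  α = (4 - (1)·0.2000 - (4)·-0.8750) / (-8) = -0.9125
  β = (2 - (-4)·-0.5000 - (3)·-0.8750) / (10) = 0.2625
  γ = (-7 - (3)·-0.5000 - (3)·0.2000) / (8) = -0.7625

(-0.9125, 0.2625, -0.7625)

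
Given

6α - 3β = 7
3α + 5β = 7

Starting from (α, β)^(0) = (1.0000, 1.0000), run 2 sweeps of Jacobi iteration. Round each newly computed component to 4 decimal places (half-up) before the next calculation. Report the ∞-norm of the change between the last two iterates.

Iteration 1:
  α = (7 - (-3)·1.0000) / (6) = 1.6667
  β = (7 - (3)·1.0000) / (5) = 0.8000
Iteration 2:
  α = (7 - (-3)·0.8000) / (6) = 1.5667
  β = (7 - (3)·1.6667) / (5) = 0.4000
Change: (-0.1000, -0.4000) → max |·| = 0.4000

0.4000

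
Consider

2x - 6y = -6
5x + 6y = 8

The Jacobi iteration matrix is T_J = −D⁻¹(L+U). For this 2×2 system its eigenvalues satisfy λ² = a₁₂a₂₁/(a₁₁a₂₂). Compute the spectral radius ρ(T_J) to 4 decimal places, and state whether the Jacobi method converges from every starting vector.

a₁₂a₂₁/(a₁₁a₂₂) = (-6)·(5) / ((2)·(6)) = -2.500000
ρ = √|-2.500000| = √2.500000 = 1.5811
ρ > 1, so Jacobi diverges

1.5811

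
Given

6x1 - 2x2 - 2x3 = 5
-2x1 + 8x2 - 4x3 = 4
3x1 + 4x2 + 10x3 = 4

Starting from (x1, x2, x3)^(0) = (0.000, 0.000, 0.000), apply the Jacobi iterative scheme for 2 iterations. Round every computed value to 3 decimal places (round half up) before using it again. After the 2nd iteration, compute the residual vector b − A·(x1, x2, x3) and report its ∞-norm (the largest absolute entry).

Iteration 1:
  x1 = (5 - (-2)·0.000 - (-2)·0.000) / (6) = 0.833
  x2 = (4 - (-2)·0.000 - (-4)·0.000) / (8) = 0.500
  x3 = (4 - (3)·0.000 - (4)·0.000) / (10) = 0.400
Iteration 2:
  x1 = (5 - (-2)·0.500 - (-2)·0.400) / (6) = 1.133
  x2 = (4 - (-2)·0.833 - (-4)·0.400) / (8) = 0.908
  x3 = (4 - (3)·0.833 - (4)·0.500) / (10) = -0.050
Residual b − A·x = (-0.082, -1.198, -2.531); ∞-norm = 2.531

2.531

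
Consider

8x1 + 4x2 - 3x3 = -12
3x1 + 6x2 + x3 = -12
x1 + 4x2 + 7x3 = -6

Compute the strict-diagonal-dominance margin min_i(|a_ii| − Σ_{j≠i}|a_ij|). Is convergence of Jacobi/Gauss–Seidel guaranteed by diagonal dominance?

row 1: |8| − (4+3) = 1
row 2: |6| − (3+1) = 2
row 3: |7| − (1+4) = 2
minimum over rows = 1 → strictly diagonally dominant (convergence guaranteed)

1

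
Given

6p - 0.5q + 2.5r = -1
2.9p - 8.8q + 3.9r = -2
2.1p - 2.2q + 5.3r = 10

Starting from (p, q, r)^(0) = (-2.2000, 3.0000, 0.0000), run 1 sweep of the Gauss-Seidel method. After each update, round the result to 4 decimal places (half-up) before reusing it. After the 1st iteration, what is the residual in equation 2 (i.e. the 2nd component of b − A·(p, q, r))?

-7.6423

Iteration 1:
  p = (-1 - (-0.5)·3.0000 - (2.5)·0.0000) / (6) = 0.0833
  q = (-2 - (2.9)·0.0833 - (3.9)·0.0000) / (-8.8) = 0.2547
  r = (10 - (2.1)·0.0833 - (-2.2)·0.2547) / (5.3) = 1.9595
Residual b − A·x = (-6.2712, -7.6423, 0.0001)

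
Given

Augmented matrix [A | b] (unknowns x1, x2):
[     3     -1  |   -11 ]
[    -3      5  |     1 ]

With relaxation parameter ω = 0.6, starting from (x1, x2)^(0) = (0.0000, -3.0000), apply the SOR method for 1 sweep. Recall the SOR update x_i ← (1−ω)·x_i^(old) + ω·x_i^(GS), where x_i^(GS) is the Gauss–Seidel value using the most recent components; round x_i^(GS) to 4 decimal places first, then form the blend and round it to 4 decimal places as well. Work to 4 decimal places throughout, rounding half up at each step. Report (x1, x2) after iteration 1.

Iteration 1:
  x1: GS value = (-11 - (-1)·-3.0000) / (3) = -4.6667;  x1 ← (1−ω)·0.0000 + ω·-4.6667 = -2.8000
  x2: GS value = (1 - (-3)·-2.8000) / (5) = -1.4800;  x2 ← (1−ω)·-3.0000 + ω·-1.4800 = -2.0880

(-2.8000, -2.0880)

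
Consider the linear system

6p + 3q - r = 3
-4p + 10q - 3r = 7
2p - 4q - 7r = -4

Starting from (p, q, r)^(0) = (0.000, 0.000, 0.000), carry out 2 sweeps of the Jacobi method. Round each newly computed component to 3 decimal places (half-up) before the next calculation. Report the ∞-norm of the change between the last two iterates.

0.371

Iteration 1:
  p = (3 - (3)·0.000 - (-1)·0.000) / (6) = 0.500
  q = (7 - (-4)·0.000 - (-3)·0.000) / (10) = 0.700
  r = (-4 - (2)·0.000 - (-4)·0.000) / (-7) = 0.571
Iteration 2:
  p = (3 - (3)·0.700 - (-1)·0.571) / (6) = 0.245
  q = (7 - (-4)·0.500 - (-3)·0.571) / (10) = 1.071
  r = (-4 - (2)·0.500 - (-4)·0.700) / (-7) = 0.314
Change: (-0.255, 0.371, -0.257) → max |·| = 0.371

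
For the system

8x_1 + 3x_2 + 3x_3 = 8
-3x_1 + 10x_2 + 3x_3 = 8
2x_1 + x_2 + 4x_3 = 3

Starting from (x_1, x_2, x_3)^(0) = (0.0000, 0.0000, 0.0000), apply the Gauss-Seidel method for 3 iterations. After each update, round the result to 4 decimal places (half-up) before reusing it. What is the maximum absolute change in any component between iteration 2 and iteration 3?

Iteration 1:
  x_1 = (8 - (3)·0.0000 - (3)·0.0000) / (8) = 1.0000
  x_2 = (8 - (-3)·1.0000 - (3)·0.0000) / (10) = 1.1000
  x_3 = (3 - (2)·1.0000 - (1)·1.1000) / (4) = -0.0250
Iteration 2:
  x_1 = (8 - (3)·1.1000 - (3)·-0.0250) / (8) = 0.5969
  x_2 = (8 - (-3)·0.5969 - (3)·-0.0250) / (10) = 0.9866
  x_3 = (3 - (2)·0.5969 - (1)·0.9866) / (4) = 0.2049
Iteration 3:
  x_1 = (8 - (3)·0.9866 - (3)·0.2049) / (8) = 0.5532
  x_2 = (8 - (-3)·0.5532 - (3)·0.2049) / (10) = 0.9045
  x_3 = (3 - (2)·0.5532 - (1)·0.9045) / (4) = 0.2473
Change: (-0.0437, -0.0821, 0.0424) → max |·| = 0.0821

0.0821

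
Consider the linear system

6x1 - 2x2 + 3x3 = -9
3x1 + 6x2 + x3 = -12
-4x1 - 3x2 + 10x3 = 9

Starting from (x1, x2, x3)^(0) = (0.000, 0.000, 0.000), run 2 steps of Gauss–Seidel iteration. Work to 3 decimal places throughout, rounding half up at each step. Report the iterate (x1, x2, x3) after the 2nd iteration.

Iteration 1:
  x1 = (-9 - (-2)·0.000 - (3)·0.000) / (6) = -1.500
  x2 = (-12 - (3)·-1.500 - (1)·0.000) / (6) = -1.250
  x3 = (9 - (-4)·-1.500 - (-3)·-1.250) / (10) = -0.075
Iteration 2:
  x1 = (-9 - (-2)·-1.250 - (3)·-0.075) / (6) = -1.879
  x2 = (-12 - (3)·-1.879 - (1)·-0.075) / (6) = -1.048
  x3 = (9 - (-4)·-1.879 - (-3)·-1.048) / (10) = -0.166

(-1.879, -1.048, -0.166)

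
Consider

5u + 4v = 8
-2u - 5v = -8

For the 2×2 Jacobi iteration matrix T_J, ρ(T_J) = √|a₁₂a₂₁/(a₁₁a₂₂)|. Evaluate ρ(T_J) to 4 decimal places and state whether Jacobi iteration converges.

0.5657

a₁₂a₂₁/(a₁₁a₂₂) = (4)·(-2) / ((5)·(-5)) = 0.320000
ρ = √|0.320000| = √0.320000 = 0.5657
ρ < 1, so Jacobi converges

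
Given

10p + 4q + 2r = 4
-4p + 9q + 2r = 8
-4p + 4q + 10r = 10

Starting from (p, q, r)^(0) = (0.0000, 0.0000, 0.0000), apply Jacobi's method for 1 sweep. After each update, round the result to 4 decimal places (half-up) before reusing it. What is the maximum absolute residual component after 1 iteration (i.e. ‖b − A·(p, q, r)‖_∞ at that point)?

Iteration 1:
  p = (4 - (4)·0.0000 - (2)·0.0000) / (10) = 0.4000
  q = (8 - (-4)·0.0000 - (2)·0.0000) / (9) = 0.8889
  r = (10 - (-4)·0.0000 - (4)·0.0000) / (10) = 1.0000
Residual b − A·x = (-5.5556, -0.4001, -1.9556); ∞-norm = 5.5556

5.5556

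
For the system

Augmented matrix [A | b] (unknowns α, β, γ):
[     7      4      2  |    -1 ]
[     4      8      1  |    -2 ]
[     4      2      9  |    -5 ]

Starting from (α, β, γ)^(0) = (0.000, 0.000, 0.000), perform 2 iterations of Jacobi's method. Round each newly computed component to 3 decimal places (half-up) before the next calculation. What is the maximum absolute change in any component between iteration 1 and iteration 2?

Iteration 1:
  α = (-1 - (4)·0.000 - (2)·0.000) / (7) = -0.143
  β = (-2 - (4)·0.000 - (1)·0.000) / (8) = -0.250
  γ = (-5 - (4)·0.000 - (2)·0.000) / (9) = -0.556
Iteration 2:
  α = (-1 - (4)·-0.250 - (2)·-0.556) / (7) = 0.159
  β = (-2 - (4)·-0.143 - (1)·-0.556) / (8) = -0.109
  γ = (-5 - (4)·-0.143 - (2)·-0.250) / (9) = -0.436
Change: (0.302, 0.141, 0.120) → max |·| = 0.302

0.302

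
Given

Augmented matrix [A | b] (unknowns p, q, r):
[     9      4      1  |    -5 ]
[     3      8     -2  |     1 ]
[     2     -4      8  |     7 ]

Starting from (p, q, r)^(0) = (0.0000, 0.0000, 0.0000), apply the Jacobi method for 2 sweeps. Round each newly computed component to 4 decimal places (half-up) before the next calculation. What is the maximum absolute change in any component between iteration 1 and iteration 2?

Iteration 1:
  p = (-5 - (4)·0.0000 - (1)·0.0000) / (9) = -0.5556
  q = (1 - (3)·0.0000 - (-2)·0.0000) / (8) = 0.1250
  r = (7 - (2)·0.0000 - (-4)·0.0000) / (8) = 0.8750
Iteration 2:
  p = (-5 - (4)·0.1250 - (1)·0.8750) / (9) = -0.7083
  q = (1 - (3)·-0.5556 - (-2)·0.8750) / (8) = 0.5521
  r = (7 - (2)·-0.5556 - (-4)·0.1250) / (8) = 1.0764
Change: (-0.1527, 0.4271, 0.2014) → max |·| = 0.4271

0.4271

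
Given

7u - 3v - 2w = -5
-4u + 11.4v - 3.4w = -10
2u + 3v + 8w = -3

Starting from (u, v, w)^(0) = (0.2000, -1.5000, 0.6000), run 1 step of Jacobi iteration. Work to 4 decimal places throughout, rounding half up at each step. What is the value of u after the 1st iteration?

-1.1857

Iteration 1:
  u = (-5 - (-3)·-1.5000 - (-2)·0.6000) / (7) = -1.1857
  v = (-10 - (-4)·0.2000 - (-3.4)·0.6000) / (11.4) = -0.6281
  w = (-3 - (2)·0.2000 - (3)·-1.5000) / (8) = 0.1375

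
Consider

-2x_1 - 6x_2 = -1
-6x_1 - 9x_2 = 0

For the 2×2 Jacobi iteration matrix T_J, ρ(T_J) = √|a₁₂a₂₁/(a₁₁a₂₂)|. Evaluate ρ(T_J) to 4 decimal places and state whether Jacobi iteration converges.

a₁₂a₂₁/(a₁₁a₂₂) = (-6)·(-6) / ((-2)·(-9)) = 2.000000
ρ = √|2.000000| = √2.000000 = 1.4142
ρ > 1, so Jacobi diverges

1.4142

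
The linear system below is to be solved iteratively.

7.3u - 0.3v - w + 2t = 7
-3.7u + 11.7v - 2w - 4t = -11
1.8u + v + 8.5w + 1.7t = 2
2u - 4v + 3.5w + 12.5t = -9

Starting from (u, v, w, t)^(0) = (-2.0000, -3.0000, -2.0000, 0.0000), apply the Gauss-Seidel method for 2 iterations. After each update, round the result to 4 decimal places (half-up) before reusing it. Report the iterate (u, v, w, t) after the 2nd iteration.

Iteration 1:
  u = (7 - (-0.3)·-3.0000 - (-1)·-2.0000 - (2)·0.0000) / (7.3) = 0.5616
  v = (-11 - (-3.7)·0.5616 - (-2)·-2.0000 - (-4)·0.0000) / (11.7) = -1.1045
  w = (2 - (1.8)·0.5616 - (1)·-1.1045 - (1.7)·0.0000) / (8.5) = 0.2463
  t = (-9 - (2)·0.5616 - (-4)·-1.1045 - (3.5)·0.2463) / (12.5) = -1.2323
Iteration 2:
  u = (7 - (-0.3)·-1.1045 - (-1)·0.2463 - (2)·-1.2323) / (7.3) = 1.2849
  v = (-11 - (-3.7)·1.2849 - (-2)·0.2463 - (-4)·-1.2323) / (11.7) = -0.9130
  w = (2 - (1.8)·1.2849 - (1)·-0.9130 - (1.7)·-1.2323) / (8.5) = 0.3171
  t = (-9 - (2)·1.2849 - (-4)·-0.9130 - (3.5)·0.3171) / (12.5) = -1.3065

(1.2849, -0.9130, 0.3171, -1.3065)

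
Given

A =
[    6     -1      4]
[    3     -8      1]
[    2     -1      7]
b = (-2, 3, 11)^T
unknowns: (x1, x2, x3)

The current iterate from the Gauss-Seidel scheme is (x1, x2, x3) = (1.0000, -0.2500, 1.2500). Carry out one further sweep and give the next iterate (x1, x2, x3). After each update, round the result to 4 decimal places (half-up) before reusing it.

One sweep:
  x1 = (-2 - (-1)·-0.2500 - (4)·1.2500) / (6) = -1.2083
  x2 = (3 - (3)·-1.2083 - (1)·1.2500) / (-8) = -0.6719
  x3 = (11 - (2)·-1.2083 - (-1)·-0.6719) / (7) = 1.8207

(-1.2083, -0.6719, 1.8207)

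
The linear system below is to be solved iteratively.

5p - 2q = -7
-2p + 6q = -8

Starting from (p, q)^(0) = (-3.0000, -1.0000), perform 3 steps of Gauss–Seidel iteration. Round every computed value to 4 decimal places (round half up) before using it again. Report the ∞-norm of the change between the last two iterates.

Iteration 1:
  p = (-7 - (-2)·-1.0000) / (5) = -1.8000
  q = (-8 - (-2)·-1.8000) / (6) = -1.9333
Iteration 2:
  p = (-7 - (-2)·-1.9333) / (5) = -2.1733
  q = (-8 - (-2)·-2.1733) / (6) = -2.0578
Iteration 3:
  p = (-7 - (-2)·-2.0578) / (5) = -2.2231
  q = (-8 - (-2)·-2.2231) / (6) = -2.0744
Change: (-0.0498, -0.0166) → max |·| = 0.0498

0.0498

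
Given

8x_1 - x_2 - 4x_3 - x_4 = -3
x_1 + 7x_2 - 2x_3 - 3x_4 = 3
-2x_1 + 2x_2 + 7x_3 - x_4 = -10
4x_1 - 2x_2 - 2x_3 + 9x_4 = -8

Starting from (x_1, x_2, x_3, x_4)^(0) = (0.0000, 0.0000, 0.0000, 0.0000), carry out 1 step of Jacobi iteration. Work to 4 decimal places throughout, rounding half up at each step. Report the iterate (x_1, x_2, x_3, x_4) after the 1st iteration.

Iteration 1:
  x_1 = (-3 - (-1)·0.0000 - (-4)·0.0000 - (-1)·0.0000) / (8) = -0.3750
  x_2 = (3 - (1)·0.0000 - (-2)·0.0000 - (-3)·0.0000) / (7) = 0.4286
  x_3 = (-10 - (-2)·0.0000 - (2)·0.0000 - (-1)·0.0000) / (7) = -1.4286
  x_4 = (-8 - (4)·0.0000 - (-2)·0.0000 - (-2)·0.0000) / (9) = -0.8889

(-0.3750, 0.4286, -1.4286, -0.8889)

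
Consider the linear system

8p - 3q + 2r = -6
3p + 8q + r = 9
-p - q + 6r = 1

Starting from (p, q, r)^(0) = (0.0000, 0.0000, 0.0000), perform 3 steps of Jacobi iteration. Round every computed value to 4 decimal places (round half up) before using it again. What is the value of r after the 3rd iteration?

0.3359

Iteration 1:
  p = (-6 - (-3)·0.0000 - (2)·0.0000) / (8) = -0.7500
  q = (9 - (3)·0.0000 - (1)·0.0000) / (8) = 1.1250
  r = (1 - (-1)·0.0000 - (-1)·0.0000) / (6) = 0.1667
Iteration 2:
  p = (-6 - (-3)·1.1250 - (2)·0.1667) / (8) = -0.3698
  q = (9 - (3)·-0.7500 - (1)·0.1667) / (8) = 1.3854
  r = (1 - (-1)·-0.7500 - (-1)·1.1250) / (6) = 0.2292
Iteration 3:
  p = (-6 - (-3)·1.3854 - (2)·0.2292) / (8) = -0.2878
  q = (9 - (3)·-0.3698 - (1)·0.2292) / (8) = 1.2350
  r = (1 - (-1)·-0.3698 - (-1)·1.3854) / (6) = 0.3359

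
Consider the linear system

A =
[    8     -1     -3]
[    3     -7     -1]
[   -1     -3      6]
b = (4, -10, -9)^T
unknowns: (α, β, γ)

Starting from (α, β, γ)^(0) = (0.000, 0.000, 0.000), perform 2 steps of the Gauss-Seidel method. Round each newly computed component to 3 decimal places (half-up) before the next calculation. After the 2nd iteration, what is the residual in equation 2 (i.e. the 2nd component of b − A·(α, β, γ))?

0.034

Iteration 1:
  α = (4 - (-1)·0.000 - (-3)·0.000) / (8) = 0.500
  β = (-10 - (3)·0.500 - (-1)·0.000) / (-7) = 1.643
  γ = (-9 - (-1)·0.500 - (-3)·1.643) / (6) = -0.595
Iteration 2:
  α = (4 - (-1)·1.643 - (-3)·-0.595) / (8) = 0.482
  β = (-10 - (3)·0.482 - (-1)·-0.595) / (-7) = 1.720
  γ = (-9 - (-1)·0.482 - (-3)·1.720) / (6) = -0.560
Residual b − A·x = (0.184, 0.034, 0.002)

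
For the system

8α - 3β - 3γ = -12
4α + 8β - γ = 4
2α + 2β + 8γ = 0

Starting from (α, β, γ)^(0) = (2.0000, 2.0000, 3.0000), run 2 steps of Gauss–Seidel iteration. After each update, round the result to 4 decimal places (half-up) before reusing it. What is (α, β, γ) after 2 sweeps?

(-1.3418, 1.1377, 0.0510)

Iteration 1:
  α = (-12 - (-3)·2.0000 - (-3)·3.0000) / (8) = 0.3750
  β = (4 - (4)·0.3750 - (-1)·3.0000) / (8) = 0.6875
  γ = (0 - (2)·0.3750 - (2)·0.6875) / (8) = -0.2656
Iteration 2:
  α = (-12 - (-3)·0.6875 - (-3)·-0.2656) / (8) = -1.3418
  β = (4 - (4)·-1.3418 - (-1)·-0.2656) / (8) = 1.1377
  γ = (0 - (2)·-1.3418 - (2)·1.1377) / (8) = 0.0510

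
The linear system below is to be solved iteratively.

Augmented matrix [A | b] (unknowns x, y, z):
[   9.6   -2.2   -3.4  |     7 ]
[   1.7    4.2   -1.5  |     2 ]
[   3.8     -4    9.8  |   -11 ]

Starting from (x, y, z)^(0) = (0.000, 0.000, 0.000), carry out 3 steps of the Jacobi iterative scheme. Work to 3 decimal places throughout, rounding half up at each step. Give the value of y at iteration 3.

Iteration 1:
  x = (7 - (-2.2)·0.000 - (-3.4)·0.000) / (9.6) = 0.729
  y = (2 - (1.7)·0.000 - (-1.5)·0.000) / (4.2) = 0.476
  z = (-11 - (3.8)·0.000 - (-4)·0.000) / (9.8) = -1.122
Iteration 2:
  x = (7 - (-2.2)·0.476 - (-3.4)·-1.122) / (9.6) = 0.441
  y = (2 - (1.7)·0.729 - (-1.5)·-1.122) / (4.2) = -0.220
  z = (-11 - (3.8)·0.729 - (-4)·0.476) / (9.8) = -1.211
Iteration 3:
  x = (7 - (-2.2)·-0.220 - (-3.4)·-1.211) / (9.6) = 0.250
  y = (2 - (1.7)·0.441 - (-1.5)·-1.211) / (4.2) = -0.135
  z = (-11 - (3.8)·0.441 - (-4)·-0.220) / (9.8) = -1.383

-0.135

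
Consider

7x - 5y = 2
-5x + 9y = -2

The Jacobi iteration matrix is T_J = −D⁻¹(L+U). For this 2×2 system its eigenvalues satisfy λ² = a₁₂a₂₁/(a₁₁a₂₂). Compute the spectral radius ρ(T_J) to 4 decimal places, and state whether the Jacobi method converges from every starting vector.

0.6299

a₁₂a₂₁/(a₁₁a₂₂) = (-5)·(-5) / ((7)·(9)) = 0.396825
ρ = √|0.396825| = √0.396825 = 0.6299
ρ < 1, so Jacobi converges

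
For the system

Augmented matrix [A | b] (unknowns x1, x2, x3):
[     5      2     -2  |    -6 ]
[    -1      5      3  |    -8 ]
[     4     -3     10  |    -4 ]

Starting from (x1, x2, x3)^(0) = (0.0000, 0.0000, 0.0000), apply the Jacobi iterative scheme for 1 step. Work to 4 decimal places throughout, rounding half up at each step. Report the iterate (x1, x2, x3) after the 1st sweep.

Iteration 1:
  x1 = (-6 - (2)·0.0000 - (-2)·0.0000) / (5) = -1.2000
  x2 = (-8 - (-1)·0.0000 - (3)·0.0000) / (5) = -1.6000
  x3 = (-4 - (4)·0.0000 - (-3)·0.0000) / (10) = -0.4000

(-1.2000, -1.6000, -0.4000)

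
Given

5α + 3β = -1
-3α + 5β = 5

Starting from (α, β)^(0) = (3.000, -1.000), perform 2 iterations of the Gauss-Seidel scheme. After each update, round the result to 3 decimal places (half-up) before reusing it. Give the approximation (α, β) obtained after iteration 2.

Iteration 1:
  α = (-1 - (3)·-1.000) / (5) = 0.400
  β = (5 - (-3)·0.400) / (5) = 1.240
Iteration 2:
  α = (-1 - (3)·1.240) / (5) = -0.944
  β = (5 - (-3)·-0.944) / (5) = 0.434

(-0.944, 0.434)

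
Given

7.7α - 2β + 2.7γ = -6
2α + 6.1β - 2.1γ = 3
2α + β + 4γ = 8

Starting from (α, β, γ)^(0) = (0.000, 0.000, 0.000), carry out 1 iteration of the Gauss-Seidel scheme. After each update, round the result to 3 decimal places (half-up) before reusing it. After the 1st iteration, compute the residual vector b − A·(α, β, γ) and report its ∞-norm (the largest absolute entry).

Iteration 1:
  α = (-6 - (-2)·0.000 - (2.7)·0.000) / (7.7) = -0.779
  β = (3 - (2)·-0.779 - (-2.1)·0.000) / (6.1) = 0.747
  γ = (8 - (2)·-0.779 - (1)·0.747) / (4) = 2.203
Residual b − A·x = (-4.456, 4.628, -0.001); ∞-norm = 4.628

4.628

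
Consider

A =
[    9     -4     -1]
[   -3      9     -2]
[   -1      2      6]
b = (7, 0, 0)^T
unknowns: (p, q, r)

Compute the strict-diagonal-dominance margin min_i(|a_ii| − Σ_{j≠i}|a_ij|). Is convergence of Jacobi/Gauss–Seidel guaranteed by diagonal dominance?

3

row 1: |9| − (4+1) = 4
row 2: |9| − (3+2) = 4
row 3: |6| − (1+2) = 3
minimum over rows = 3 → strictly diagonally dominant (convergence guaranteed)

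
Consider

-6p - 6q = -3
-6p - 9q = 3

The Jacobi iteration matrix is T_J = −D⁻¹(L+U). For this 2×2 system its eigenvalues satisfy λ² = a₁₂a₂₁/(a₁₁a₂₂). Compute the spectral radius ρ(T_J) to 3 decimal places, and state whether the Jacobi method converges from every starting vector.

0.816

a₁₂a₂₁/(a₁₁a₂₂) = (-6)·(-6) / ((-6)·(-9)) = 0.666667
ρ = √|0.666667| = √0.666667 = 0.816
ρ < 1, so Jacobi converges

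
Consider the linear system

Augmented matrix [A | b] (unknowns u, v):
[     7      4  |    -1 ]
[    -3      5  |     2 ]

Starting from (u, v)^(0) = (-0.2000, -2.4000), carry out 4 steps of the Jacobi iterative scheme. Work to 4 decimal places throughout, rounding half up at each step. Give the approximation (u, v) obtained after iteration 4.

Iteration 1:
  u = (-1 - (4)·-2.4000) / (7) = 1.2286
  v = (2 - (-3)·-0.2000) / (5) = 0.2800
Iteration 2:
  u = (-1 - (4)·0.2800) / (7) = -0.3029
  v = (2 - (-3)·1.2286) / (5) = 1.1372
Iteration 3:
  u = (-1 - (4)·1.1372) / (7) = -0.7927
  v = (2 - (-3)·-0.3029) / (5) = 0.2183
Iteration 4:
  u = (-1 - (4)·0.2183) / (7) = -0.2676
  v = (2 - (-3)·-0.7927) / (5) = -0.0756

(-0.2676, -0.0756)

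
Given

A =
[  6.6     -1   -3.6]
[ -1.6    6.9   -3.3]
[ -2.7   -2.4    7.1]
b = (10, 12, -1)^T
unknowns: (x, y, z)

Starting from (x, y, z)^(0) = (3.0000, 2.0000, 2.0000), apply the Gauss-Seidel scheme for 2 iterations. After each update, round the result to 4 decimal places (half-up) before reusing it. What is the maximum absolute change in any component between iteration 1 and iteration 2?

Iteration 1:
  x = (10 - (-1)·2.0000 - (-3.6)·2.0000) / (6.6) = 2.9091
  y = (12 - (-1.6)·2.9091 - (-3.3)·2.0000) / (6.9) = 3.3702
  z = (-1 - (-2.7)·2.9091 - (-2.4)·3.3702) / (7.1) = 2.1047
Iteration 2:
  x = (10 - (-1)·3.3702 - (-3.6)·2.1047) / (6.6) = 3.1738
  y = (12 - (-1.6)·3.1738 - (-3.3)·2.1047) / (6.9) = 3.4817
  z = (-1 - (-2.7)·3.1738 - (-2.4)·3.4817) / (7.1) = 2.2430
Change: (0.2647, 0.1115, 0.1383) → max |·| = 0.2647

0.2647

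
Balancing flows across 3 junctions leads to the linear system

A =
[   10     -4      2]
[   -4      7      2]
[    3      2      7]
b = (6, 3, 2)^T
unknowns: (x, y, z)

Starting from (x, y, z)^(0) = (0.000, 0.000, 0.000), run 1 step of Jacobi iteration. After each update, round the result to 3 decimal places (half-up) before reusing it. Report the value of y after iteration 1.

0.429

Iteration 1:
  x = (6 - (-4)·0.000 - (2)·0.000) / (10) = 0.600
  y = (3 - (-4)·0.000 - (2)·0.000) / (7) = 0.429
  z = (2 - (3)·0.000 - (2)·0.000) / (7) = 0.286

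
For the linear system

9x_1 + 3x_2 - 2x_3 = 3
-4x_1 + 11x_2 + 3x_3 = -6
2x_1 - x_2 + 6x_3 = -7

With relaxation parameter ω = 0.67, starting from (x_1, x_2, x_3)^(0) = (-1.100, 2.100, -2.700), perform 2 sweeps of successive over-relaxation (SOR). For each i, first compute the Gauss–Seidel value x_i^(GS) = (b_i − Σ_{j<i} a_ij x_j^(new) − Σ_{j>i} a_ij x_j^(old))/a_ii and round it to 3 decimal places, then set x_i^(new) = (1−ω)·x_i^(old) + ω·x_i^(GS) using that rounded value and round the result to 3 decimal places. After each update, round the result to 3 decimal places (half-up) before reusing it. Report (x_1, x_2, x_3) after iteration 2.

(-0.444, -0.032, -1.142)

Iteration 1:
  x_1: GS value = (3 - (3)·2.100 - (-2)·-2.700) / (9) = -0.967;  x_1 ← (1−ω)·-1.100 + ω·-0.967 = -1.011
  x_2: GS value = (-6 - (-4)·-1.011 - (3)·-2.700) / (11) = -0.177;  x_2 ← (1−ω)·2.100 + ω·-0.177 = 0.574
  x_3: GS value = (-7 - (2)·-1.011 - (-1)·0.574) / (6) = -0.734;  x_3 ← (1−ω)·-2.700 + ω·-0.734 = -1.383
Iteration 2:
  x_1: GS value = (3 - (3)·0.574 - (-2)·-1.383) / (9) = -0.165;  x_1 ← (1−ω)·-1.011 + ω·-0.165 = -0.444
  x_2: GS value = (-6 - (-4)·-0.444 - (3)·-1.383) / (11) = -0.330;  x_2 ← (1−ω)·0.574 + ω·-0.330 = -0.032
  x_3: GS value = (-7 - (2)·-0.444 - (-1)·-0.032) / (6) = -1.024;  x_3 ← (1−ω)·-1.383 + ω·-1.024 = -1.142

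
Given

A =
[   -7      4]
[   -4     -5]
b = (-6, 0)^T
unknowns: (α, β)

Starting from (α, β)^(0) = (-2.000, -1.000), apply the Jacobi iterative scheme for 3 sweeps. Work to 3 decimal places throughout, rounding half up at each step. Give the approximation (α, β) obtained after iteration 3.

(0.726, -1.417)

Iteration 1:
  α = (-6 - (4)·-1.000) / (-7) = 0.286
  β = (0 - (-4)·-2.000) / (-5) = 1.600
Iteration 2:
  α = (-6 - (4)·1.600) / (-7) = 1.771
  β = (0 - (-4)·0.286) / (-5) = -0.229
Iteration 3:
  α = (-6 - (4)·-0.229) / (-7) = 0.726
  β = (0 - (-4)·1.771) / (-5) = -1.417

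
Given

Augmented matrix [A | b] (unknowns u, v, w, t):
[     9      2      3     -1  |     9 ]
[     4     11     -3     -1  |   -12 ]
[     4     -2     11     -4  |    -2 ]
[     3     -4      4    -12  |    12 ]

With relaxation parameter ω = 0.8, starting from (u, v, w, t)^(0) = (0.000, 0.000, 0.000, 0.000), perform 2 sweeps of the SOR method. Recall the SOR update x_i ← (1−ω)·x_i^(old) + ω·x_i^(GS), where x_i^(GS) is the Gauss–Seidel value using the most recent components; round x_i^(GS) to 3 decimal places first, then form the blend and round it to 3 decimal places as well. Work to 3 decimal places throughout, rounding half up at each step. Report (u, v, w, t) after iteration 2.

Iteration 1:
  u: GS value = (9 - (2)·0.000 - (3)·0.000 - (-1)·0.000) / (9) = 1.000;  u ← (1−ω)·0.000 + ω·1.000 = 0.800
  v: GS value = (-12 - (4)·0.800 - (-3)·0.000 - (-1)·0.000) / (11) = -1.382;  v ← (1−ω)·0.000 + ω·-1.382 = -1.106
  w: GS value = (-2 - (4)·0.800 - (-2)·-1.106 - (-4)·0.000) / (11) = -0.674;  w ← (1−ω)·0.000 + ω·-0.674 = -0.539
  t: GS value = (12 - (3)·0.800 - (-4)·-1.106 - (4)·-0.539) / (-12) = -0.611;  t ← (1−ω)·0.000 + ω·-0.611 = -0.489
Iteration 2:
  u: GS value = (9 - (2)·-1.106 - (3)·-0.539 - (-1)·-0.489) / (9) = 1.371;  u ← (1−ω)·0.800 + ω·1.371 = 1.257
  v: GS value = (-12 - (4)·1.257 - (-3)·-0.539 - (-1)·-0.489) / (11) = -1.739;  v ← (1−ω)·-1.106 + ω·-1.739 = -1.612
  w: GS value = (-2 - (4)·1.257 - (-2)·-1.612 - (-4)·-0.489) / (11) = -1.110;  w ← (1−ω)·-0.539 + ω·-1.110 = -0.996
  t: GS value = (12 - (3)·1.257 - (-4)·-1.612 - (4)·-0.996) / (-12) = -0.480;  t ← (1−ω)·-0.489 + ω·-0.480 = -0.482

(1.257, -1.612, -0.996, -0.482)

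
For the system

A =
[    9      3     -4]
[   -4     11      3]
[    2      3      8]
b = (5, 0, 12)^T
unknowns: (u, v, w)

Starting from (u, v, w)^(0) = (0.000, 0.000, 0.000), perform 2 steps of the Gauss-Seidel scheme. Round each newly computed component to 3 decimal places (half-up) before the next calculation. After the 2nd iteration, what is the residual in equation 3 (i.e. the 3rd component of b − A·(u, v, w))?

0.001

Iteration 1:
  u = (5 - (3)·0.000 - (-4)·0.000) / (9) = 0.556
  v = (0 - (-4)·0.556 - (3)·0.000) / (11) = 0.202
  w = (12 - (2)·0.556 - (3)·0.202) / (8) = 1.285
Iteration 2:
  u = (5 - (3)·0.202 - (-4)·1.285) / (9) = 1.059
  v = (0 - (-4)·1.059 - (3)·1.285) / (11) = 0.035
  w = (12 - (2)·1.059 - (3)·0.035) / (8) = 1.222
Residual b − A·x = (0.252, 0.185, 0.001)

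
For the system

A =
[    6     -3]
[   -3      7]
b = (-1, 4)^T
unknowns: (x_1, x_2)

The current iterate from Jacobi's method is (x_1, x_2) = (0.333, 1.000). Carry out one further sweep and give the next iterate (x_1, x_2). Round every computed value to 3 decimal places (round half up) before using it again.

(0.333, 0.714)

One sweep:
  x_1 = (-1 - (-3)·1.000) / (6) = 0.333
  x_2 = (4 - (-3)·0.333) / (7) = 0.714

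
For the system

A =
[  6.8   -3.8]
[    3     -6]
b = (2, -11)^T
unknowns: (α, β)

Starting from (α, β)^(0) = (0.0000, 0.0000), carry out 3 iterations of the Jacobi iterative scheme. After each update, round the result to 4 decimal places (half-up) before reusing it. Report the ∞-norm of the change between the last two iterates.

0.5122

Iteration 1:
  α = (2 - (-3.8)·0.0000) / (6.8) = 0.2941
  β = (-11 - (3)·0.0000) / (-6) = 1.8333
Iteration 2:
  α = (2 - (-3.8)·1.8333) / (6.8) = 1.3186
  β = (-11 - (3)·0.2941) / (-6) = 1.9804
Iteration 3:
  α = (2 - (-3.8)·1.9804) / (6.8) = 1.4008
  β = (-11 - (3)·1.3186) / (-6) = 2.4926
Change: (0.0822, 0.5122) → max |·| = 0.5122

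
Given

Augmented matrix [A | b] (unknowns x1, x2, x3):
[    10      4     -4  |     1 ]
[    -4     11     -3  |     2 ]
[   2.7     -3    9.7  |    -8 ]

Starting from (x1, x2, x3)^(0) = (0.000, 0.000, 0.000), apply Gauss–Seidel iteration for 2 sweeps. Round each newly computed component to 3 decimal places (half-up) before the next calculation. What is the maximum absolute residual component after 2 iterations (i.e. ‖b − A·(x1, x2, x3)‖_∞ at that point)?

1.438

Iteration 1:
  x1 = (1 - (4)·0.000 - (-4)·0.000) / (10) = 0.100
  x2 = (2 - (-4)·0.100 - (-3)·0.000) / (11) = 0.218
  x3 = (-8 - (2.7)·0.100 - (-3)·0.218) / (9.7) = -0.785
Iteration 2:
  x1 = (1 - (4)·0.218 - (-4)·-0.785) / (10) = -0.301
  x2 = (2 - (-4)·-0.301 - (-3)·-0.785) / (11) = -0.142
  x3 = (-8 - (2.7)·-0.301 - (-3)·-0.142) / (9.7) = -0.785
Residual b − A·x = (1.438, 0.003, 0.001); ∞-norm = 1.438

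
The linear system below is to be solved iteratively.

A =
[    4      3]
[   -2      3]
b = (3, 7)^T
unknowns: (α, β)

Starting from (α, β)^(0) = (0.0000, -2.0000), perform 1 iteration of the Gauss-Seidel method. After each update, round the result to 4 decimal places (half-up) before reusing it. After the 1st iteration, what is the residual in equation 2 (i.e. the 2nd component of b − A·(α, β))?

Iteration 1:
  α = (3 - (3)·-2.0000) / (4) = 2.2500
  β = (7 - (-2)·2.2500) / (3) = 3.8333
Residual b − A·x = (-17.4999, 0.0001)

0.0001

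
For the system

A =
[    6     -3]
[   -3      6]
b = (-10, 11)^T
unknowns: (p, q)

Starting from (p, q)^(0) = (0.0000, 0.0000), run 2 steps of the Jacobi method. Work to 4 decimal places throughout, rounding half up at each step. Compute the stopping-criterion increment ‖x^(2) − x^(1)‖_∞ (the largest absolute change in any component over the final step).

Iteration 1:
  p = (-10 - (-3)·0.0000) / (6) = -1.6667
  q = (11 - (-3)·0.0000) / (6) = 1.8333
Iteration 2:
  p = (-10 - (-3)·1.8333) / (6) = -0.7500
  q = (11 - (-3)·-1.6667) / (6) = 1.0000
Change: (0.9167, -0.8333) → max |·| = 0.9167

0.9167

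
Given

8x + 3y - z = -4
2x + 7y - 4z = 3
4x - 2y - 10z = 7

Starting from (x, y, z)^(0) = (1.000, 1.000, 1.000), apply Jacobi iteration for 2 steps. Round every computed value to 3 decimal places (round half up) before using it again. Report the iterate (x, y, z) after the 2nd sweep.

(-0.830, 0.357, -1.143)

Iteration 1:
  x = (-4 - (3)·1.000 - (-1)·1.000) / (8) = -0.750
  y = (3 - (2)·1.000 - (-4)·1.000) / (7) = 0.714
  z = (7 - (4)·1.000 - (-2)·1.000) / (-10) = -0.500
Iteration 2:
  x = (-4 - (3)·0.714 - (-1)·-0.500) / (8) = -0.830
  y = (3 - (2)·-0.750 - (-4)·-0.500) / (7) = 0.357
  z = (7 - (4)·-0.750 - (-2)·0.714) / (-10) = -1.143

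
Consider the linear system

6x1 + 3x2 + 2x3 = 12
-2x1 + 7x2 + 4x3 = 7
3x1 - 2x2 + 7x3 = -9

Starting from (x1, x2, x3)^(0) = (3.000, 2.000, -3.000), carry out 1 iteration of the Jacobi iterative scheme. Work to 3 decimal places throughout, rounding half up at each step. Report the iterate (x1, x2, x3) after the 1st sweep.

(2.000, 3.571, -2.000)

Iteration 1:
  x1 = (12 - (3)·2.000 - (2)·-3.000) / (6) = 2.000
  x2 = (7 - (-2)·3.000 - (4)·-3.000) / (7) = 3.571
  x3 = (-9 - (3)·3.000 - (-2)·2.000) / (7) = -2.000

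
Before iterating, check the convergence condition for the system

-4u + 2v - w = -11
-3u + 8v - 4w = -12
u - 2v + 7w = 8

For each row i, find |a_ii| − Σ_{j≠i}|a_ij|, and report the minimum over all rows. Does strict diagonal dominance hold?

row 1: |-4| − (2+1) = 1
row 2: |8| − (3+4) = 1
row 3: |7| − (1+2) = 4
minimum over rows = 1 → strictly diagonally dominant (convergence guaranteed)

1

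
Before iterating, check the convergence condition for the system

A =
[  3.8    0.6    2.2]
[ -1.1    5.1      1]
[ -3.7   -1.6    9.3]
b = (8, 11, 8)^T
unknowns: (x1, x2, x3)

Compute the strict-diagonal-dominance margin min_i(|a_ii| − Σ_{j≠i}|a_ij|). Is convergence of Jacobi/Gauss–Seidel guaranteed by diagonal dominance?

1

row 1: |3.8| − (0.6+2.2) = 1
row 2: |5.1| − (1.1+1) = 3
row 3: |9.3| − (3.7+1.6) = 4
minimum over rows = 1 → strictly diagonally dominant (convergence guaranteed)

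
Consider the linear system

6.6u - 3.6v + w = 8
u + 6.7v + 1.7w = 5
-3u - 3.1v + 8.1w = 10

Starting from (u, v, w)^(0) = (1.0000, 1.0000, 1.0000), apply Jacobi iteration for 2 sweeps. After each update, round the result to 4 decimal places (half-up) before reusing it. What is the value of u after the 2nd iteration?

Iteration 1:
  u = (8 - (-3.6)·1.0000 - (1)·1.0000) / (6.6) = 1.6061
  v = (5 - (1)·1.0000 - (1.7)·1.0000) / (6.7) = 0.3433
  w = (10 - (-3)·1.0000 - (-3.1)·1.0000) / (8.1) = 1.9877
Iteration 2:
  u = (8 - (-3.6)·0.3433 - (1)·1.9877) / (6.6) = 1.0982
  v = (5 - (1)·1.6061 - (1.7)·1.9877) / (6.7) = 0.0022
  w = (10 - (-3)·1.6061 - (-3.1)·0.3433) / (8.1) = 1.9608

1.0982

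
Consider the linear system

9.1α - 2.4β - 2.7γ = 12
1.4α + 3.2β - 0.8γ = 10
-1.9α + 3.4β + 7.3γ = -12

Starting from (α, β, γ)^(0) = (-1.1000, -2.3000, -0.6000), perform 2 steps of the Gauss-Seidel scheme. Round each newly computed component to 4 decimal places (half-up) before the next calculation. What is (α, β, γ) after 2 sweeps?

Iteration 1:
  α = (12 - (-2.4)·-2.3000 - (-2.7)·-0.6000) / (9.1) = 0.5341
  β = (10 - (1.4)·0.5341 - (-0.8)·-0.6000) / (3.2) = 2.7413
  γ = (-12 - (-1.9)·0.5341 - (3.4)·2.7413) / (7.3) = -2.7816
Iteration 2:
  α = (12 - (-2.4)·2.7413 - (-2.7)·-2.7816) / (9.1) = 1.2164
  β = (10 - (1.4)·1.2164 - (-0.8)·-2.7816) / (3.2) = 1.8974
  γ = (-12 - (-1.9)·1.2164 - (3.4)·1.8974) / (7.3) = -2.2110

(1.2164, 1.8974, -2.2110)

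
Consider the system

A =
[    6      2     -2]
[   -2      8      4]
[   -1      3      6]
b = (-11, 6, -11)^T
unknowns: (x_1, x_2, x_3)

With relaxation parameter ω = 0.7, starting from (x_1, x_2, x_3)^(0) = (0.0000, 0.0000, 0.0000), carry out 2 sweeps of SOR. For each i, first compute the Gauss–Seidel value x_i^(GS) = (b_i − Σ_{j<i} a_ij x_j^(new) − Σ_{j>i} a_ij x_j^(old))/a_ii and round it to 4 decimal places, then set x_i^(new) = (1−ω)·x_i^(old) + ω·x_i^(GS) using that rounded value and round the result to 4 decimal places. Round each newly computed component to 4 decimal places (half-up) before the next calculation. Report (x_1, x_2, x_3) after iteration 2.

Iteration 1:
  x_1: GS value = (-11 - (2)·0.0000 - (-2)·0.0000) / (6) = -1.8333;  x_1 ← (1−ω)·0.0000 + ω·-1.8333 = -1.2833
  x_2: GS value = (6 - (-2)·-1.2833 - (4)·0.0000) / (8) = 0.4292;  x_2 ← (1−ω)·0.0000 + ω·0.4292 = 0.3004
  x_3: GS value = (-11 - (-1)·-1.2833 - (3)·0.3004) / (6) = -2.1974;  x_3 ← (1−ω)·0.0000 + ω·-2.1974 = -1.5382
Iteration 2:
  x_1: GS value = (-11 - (2)·0.3004 - (-2)·-1.5382) / (6) = -2.4462;  x_1 ← (1−ω)·-1.2833 + ω·-2.4462 = -2.0973
  x_2: GS value = (6 - (-2)·-2.0973 - (4)·-1.5382) / (8) = 0.9948;  x_2 ← (1−ω)·0.3004 + ω·0.9948 = 0.7865
  x_3: GS value = (-11 - (-1)·-2.0973 - (3)·0.7865) / (6) = -2.5761;  x_3 ← (1−ω)·-1.5382 + ω·-2.5761 = -2.2647

(-2.0973, 0.7865, -2.2647)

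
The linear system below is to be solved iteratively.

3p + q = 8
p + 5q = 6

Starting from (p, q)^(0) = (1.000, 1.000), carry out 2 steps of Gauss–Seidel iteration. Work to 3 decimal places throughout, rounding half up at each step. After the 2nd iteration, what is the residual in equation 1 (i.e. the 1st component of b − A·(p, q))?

Iteration 1:
  p = (8 - (1)·1.000) / (3) = 2.333
  q = (6 - (1)·2.333) / (5) = 0.733
Iteration 2:
  p = (8 - (1)·0.733) / (3) = 2.422
  q = (6 - (1)·2.422) / (5) = 0.716
Residual b − A·x = (0.018, -0.002)

0.018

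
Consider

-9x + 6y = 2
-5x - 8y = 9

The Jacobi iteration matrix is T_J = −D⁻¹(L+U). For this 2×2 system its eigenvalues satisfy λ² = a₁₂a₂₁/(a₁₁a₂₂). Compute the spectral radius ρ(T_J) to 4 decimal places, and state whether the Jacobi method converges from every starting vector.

a₁₂a₂₁/(a₁₁a₂₂) = (6)·(-5) / ((-9)·(-8)) = -0.416667
ρ = √|-0.416667| = √0.416667 = 0.6455
ρ < 1, so Jacobi converges

0.6455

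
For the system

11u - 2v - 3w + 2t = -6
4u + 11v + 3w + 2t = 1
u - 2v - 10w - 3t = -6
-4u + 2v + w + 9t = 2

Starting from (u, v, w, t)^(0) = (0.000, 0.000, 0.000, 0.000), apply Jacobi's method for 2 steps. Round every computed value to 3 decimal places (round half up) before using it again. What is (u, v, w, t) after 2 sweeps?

Iteration 1:
  u = (-6 - (-2)·0.000 - (-3)·0.000 - (2)·0.000) / (11) = -0.545
  v = (1 - (4)·0.000 - (3)·0.000 - (2)·0.000) / (11) = 0.091
  w = (-6 - (1)·0.000 - (-2)·0.000 - (-3)·0.000) / (-10) = 0.600
  t = (2 - (-4)·0.000 - (2)·0.000 - (1)·0.000) / (9) = 0.222
Iteration 2:
  u = (-6 - (-2)·0.091 - (-3)·0.600 - (2)·0.222) / (11) = -0.406
  v = (1 - (4)·-0.545 - (3)·0.600 - (2)·0.222) / (11) = 0.085
  w = (-6 - (1)·-0.545 - (-2)·0.091 - (-3)·0.222) / (-10) = 0.461
  t = (2 - (-4)·-0.545 - (2)·0.091 - (1)·0.600) / (9) = -0.107

(-0.406, 0.085, 0.461, -0.107)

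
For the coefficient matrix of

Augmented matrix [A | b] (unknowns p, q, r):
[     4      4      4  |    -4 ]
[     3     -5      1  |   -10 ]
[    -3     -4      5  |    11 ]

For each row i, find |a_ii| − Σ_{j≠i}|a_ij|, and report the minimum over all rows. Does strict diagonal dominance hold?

row 1: |4| − (4+4) = -4
row 2: |-5| − (3+1) = 1
row 3: |5| − (3+4) = -2
minimum over rows = -4 → not strictly diagonally dominant

-4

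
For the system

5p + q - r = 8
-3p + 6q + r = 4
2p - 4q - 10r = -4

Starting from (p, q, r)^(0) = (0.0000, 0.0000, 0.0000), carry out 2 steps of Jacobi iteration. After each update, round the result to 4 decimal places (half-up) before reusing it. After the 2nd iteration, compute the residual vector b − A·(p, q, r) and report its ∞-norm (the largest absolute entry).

3.0396

Iteration 1:
  p = (8 - (1)·0.0000 - (-1)·0.0000) / (5) = 1.6000
  q = (4 - (-3)·0.0000 - (1)·0.0000) / (6) = 0.6667
  r = (-4 - (2)·0.0000 - (-4)·0.0000) / (-10) = 0.4000
Iteration 2:
  p = (8 - (1)·0.6667 - (-1)·0.4000) / (5) = 1.5467
  q = (4 - (-3)·1.6000 - (1)·0.4000) / (6) = 1.4000
  r = (-4 - (2)·1.6000 - (-4)·0.6667) / (-10) = 0.4533
Residual b − A·x = (-0.6802, -0.2132, 3.0396); ∞-norm = 3.0396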